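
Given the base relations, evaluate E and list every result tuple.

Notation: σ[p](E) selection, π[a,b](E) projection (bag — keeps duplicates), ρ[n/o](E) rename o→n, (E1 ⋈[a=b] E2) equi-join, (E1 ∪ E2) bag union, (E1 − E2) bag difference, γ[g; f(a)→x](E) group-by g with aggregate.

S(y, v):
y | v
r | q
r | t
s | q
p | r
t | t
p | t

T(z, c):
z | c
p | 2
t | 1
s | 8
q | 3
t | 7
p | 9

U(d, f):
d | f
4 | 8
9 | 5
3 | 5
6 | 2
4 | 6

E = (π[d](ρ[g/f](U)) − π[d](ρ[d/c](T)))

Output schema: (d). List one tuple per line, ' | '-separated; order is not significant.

Per-node cardinality:
  U → 5
  ρ[g/f](U) → 5
  π[d](ρ[g/f](U)) → 5
  T → 6
  ρ[d/c](T) → 6
  π[d](ρ[d/c](T)) → 6
  (π[d](ρ[g/f](U)) − π[d](ρ[d/c](T))) → 3

== RESULT ==
d
4
4
6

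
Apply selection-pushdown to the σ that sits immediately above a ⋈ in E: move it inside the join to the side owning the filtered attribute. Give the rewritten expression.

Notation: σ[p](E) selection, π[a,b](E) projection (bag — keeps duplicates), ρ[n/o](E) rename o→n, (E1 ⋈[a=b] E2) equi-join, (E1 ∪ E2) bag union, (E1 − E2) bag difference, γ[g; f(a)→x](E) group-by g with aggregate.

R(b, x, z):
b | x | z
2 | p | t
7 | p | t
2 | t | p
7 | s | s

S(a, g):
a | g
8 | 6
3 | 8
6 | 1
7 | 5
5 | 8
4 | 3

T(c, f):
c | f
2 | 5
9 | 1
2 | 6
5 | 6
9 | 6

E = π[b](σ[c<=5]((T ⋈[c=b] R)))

σ filters on c, owned by the left side.
E' = π[b]((σ[c<=5](T) ⋈[c=b] R))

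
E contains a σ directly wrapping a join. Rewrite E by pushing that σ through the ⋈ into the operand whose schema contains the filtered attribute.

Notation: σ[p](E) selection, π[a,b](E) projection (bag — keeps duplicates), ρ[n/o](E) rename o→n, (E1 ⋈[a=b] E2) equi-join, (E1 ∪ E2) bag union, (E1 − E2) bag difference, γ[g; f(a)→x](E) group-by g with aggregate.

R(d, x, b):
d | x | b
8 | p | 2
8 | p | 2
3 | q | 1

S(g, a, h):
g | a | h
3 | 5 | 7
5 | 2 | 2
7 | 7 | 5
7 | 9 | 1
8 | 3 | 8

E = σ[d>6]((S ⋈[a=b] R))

σ filters on d, owned by the right side.
E' = (S ⋈[a=b] σ[d>6](R))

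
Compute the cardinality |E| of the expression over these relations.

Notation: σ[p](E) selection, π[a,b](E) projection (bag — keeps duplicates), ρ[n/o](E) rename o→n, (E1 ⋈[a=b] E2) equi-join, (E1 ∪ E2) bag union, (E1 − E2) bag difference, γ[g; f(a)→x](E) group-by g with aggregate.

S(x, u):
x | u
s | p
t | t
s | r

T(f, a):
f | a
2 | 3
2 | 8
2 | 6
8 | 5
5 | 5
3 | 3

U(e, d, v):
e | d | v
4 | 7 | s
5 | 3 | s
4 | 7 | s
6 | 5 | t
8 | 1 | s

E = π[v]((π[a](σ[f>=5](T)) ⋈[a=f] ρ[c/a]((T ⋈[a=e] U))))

Subexpression sizes:
  T → 6
  σ[f>=5](T) → 2
  π[a](σ[f>=5](T)) → 2
  T → 6
  U → 5
  (T ⋈[a=e] U) → 4
  ρ[c/a]((T ⋈[a=e] U)) → 4
  (π[a](σ[f>=5](T)) ⋈[a=f] ρ[c/a]((T ⋈[a=e] U))) → 2
  π[v]((π[a](σ[f>=5](T)) ⋈[a=f] ρ[c/a]((T ⋈[a=e] U)))) → 2

|E| = 2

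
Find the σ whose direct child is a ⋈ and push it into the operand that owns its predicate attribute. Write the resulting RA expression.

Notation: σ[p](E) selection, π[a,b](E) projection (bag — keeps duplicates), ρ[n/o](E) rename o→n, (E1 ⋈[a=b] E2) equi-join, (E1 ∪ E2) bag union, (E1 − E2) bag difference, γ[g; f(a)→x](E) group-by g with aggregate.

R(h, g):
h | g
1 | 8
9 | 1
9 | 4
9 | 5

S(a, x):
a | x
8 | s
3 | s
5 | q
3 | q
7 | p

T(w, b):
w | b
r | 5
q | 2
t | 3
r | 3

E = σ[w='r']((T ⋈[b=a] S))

σ filters on w, owned by the left side.
E' = (σ[w='r'](T) ⋈[b=a] S)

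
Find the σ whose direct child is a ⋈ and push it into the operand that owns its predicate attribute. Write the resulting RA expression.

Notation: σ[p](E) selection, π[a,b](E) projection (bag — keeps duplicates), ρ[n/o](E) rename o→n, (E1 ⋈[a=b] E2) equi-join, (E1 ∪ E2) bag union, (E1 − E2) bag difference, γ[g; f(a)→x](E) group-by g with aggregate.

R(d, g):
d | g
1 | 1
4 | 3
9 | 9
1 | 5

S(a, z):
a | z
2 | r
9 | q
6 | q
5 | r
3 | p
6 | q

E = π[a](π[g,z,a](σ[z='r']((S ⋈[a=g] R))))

σ filters on z, owned by the left side.
E' = π[a](π[g,z,a]((σ[z='r'](S) ⋈[a=g] R)))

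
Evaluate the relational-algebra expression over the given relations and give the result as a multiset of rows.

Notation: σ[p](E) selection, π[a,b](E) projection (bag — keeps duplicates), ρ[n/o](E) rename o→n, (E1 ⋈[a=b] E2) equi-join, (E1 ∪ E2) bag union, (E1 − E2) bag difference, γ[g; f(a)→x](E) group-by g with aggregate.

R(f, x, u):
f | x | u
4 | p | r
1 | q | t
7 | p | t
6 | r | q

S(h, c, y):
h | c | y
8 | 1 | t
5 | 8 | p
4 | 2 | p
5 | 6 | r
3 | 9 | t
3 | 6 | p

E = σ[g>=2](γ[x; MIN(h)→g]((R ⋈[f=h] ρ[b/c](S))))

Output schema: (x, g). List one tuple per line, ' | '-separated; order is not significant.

Per-node cardinality:
  R → 4
  S → 6
  ρ[b/c](S) → 6
  (R ⋈[f=h] ρ[b/c](S)) → 1
  γ[x; MIN(h)→g]((R ⋈[f=h] ρ[b/c](S))) → 1
  σ[g>=2](γ[x; MIN(h)→g]((R ⋈[f=h] ρ[b/c](S)))) → 1

== RESULT ==
x | g
p | 4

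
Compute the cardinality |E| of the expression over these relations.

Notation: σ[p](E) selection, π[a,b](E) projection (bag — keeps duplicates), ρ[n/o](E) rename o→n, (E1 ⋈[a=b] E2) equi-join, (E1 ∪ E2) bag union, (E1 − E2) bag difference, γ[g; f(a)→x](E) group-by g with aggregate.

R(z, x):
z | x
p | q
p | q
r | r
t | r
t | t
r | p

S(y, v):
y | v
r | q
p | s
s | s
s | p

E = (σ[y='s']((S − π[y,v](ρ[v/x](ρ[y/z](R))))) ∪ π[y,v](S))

Subexpression sizes:
  S → 4
  R → 6
  ρ[y/z](R) → 6
  ρ[v/x](ρ[y/z](R)) → 6
  π[y,v](ρ[v/x](ρ[y/z](R))) → 6
  (S − π[y,v](ρ[v/x](ρ[y/z](R)))) → 4
  σ[y='s']((S − π[y,v](ρ[v/x](ρ[y/z](R))))) → 2
  S → 4
  π[y,v](S) → 4
  (σ[y='s']((S − π[y,v](ρ[v/x](ρ[y/z](R))))) ∪ π[y,v](S)) → 6

|E| = 6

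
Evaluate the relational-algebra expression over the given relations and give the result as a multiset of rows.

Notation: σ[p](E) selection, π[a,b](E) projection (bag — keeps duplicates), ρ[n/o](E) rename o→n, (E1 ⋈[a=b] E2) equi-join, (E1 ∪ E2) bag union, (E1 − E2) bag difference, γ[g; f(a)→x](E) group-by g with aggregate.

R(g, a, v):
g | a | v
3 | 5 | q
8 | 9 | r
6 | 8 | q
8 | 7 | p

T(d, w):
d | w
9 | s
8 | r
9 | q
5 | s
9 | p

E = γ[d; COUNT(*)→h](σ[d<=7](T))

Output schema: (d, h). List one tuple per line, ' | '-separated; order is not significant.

Subexpression sizes:
  T → 5
  σ[d<=7](T) → 1
  γ[d; COUNT(*)→h](σ[d<=7](T)) → 1

== RESULT ==
d | h
5 | 1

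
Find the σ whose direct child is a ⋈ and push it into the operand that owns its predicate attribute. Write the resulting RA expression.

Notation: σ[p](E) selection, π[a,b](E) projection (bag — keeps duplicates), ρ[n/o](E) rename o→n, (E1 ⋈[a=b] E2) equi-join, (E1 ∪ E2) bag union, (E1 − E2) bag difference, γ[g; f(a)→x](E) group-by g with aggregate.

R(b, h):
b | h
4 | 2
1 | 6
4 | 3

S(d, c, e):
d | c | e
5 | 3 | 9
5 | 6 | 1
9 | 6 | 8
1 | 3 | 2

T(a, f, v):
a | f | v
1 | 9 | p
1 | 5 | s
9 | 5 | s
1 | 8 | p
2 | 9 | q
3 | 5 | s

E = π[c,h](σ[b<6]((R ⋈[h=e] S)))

σ filters on b, owned by the left side.
E' = π[c,h]((σ[b<6](R) ⋈[h=e] S))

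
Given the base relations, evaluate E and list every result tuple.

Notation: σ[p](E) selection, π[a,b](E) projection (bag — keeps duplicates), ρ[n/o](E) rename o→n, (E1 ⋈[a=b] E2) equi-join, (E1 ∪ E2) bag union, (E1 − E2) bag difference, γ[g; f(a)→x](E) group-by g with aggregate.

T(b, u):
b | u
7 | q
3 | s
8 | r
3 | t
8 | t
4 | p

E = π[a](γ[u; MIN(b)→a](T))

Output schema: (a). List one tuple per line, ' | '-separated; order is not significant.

Row counts bottom-up:
  T → 6
  γ[u; MIN(b)→a](T) → 5
  π[a](γ[u; MIN(b)→a](T)) → 5

== RESULT ==
a
3
3
4
7
8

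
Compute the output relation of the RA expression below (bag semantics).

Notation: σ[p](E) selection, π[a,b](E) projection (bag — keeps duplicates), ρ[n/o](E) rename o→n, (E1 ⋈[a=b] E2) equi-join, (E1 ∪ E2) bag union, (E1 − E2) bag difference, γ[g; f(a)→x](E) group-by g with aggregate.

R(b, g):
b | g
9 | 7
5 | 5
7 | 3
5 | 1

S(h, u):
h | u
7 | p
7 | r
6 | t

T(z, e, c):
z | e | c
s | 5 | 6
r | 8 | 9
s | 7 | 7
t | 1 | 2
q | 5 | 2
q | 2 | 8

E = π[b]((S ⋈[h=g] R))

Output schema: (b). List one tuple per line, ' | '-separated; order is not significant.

Subexpression sizes:
  S → 3
  R → 4
  (S ⋈[h=g] R) → 2
  π[b]((S ⋈[h=g] R)) → 2

== RESULT ==
b
9
9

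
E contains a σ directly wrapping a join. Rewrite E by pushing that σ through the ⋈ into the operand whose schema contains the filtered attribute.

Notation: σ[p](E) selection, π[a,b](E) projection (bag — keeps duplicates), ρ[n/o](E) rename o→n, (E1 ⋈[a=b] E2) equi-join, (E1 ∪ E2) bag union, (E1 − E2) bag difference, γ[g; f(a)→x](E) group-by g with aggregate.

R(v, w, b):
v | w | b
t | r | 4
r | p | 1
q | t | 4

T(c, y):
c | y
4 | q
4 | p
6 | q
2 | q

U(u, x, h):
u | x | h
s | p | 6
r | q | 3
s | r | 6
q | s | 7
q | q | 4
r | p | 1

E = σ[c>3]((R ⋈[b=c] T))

σ filters on c, owned by the right side.
E' = (R ⋈[b=c] σ[c>3](T))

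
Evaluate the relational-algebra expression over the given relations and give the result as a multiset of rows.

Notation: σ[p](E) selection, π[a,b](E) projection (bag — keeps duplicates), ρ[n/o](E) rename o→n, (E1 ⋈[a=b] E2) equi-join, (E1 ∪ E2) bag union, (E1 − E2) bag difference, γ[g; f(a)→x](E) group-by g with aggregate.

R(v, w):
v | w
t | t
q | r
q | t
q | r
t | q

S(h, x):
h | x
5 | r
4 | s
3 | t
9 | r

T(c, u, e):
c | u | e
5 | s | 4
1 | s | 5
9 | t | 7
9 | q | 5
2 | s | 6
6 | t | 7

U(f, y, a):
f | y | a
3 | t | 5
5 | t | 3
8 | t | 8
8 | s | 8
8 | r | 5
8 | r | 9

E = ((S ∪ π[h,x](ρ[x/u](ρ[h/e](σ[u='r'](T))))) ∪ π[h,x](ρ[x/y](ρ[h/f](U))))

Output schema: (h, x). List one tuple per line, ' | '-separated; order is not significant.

Stepwise |·|:
  S → 4
  T → 6
  σ[u='r'](T) → 0
  ρ[h/e](σ[u='r'](T)) → 0
  ρ[x/u](ρ[h/e](σ[u='r'](T))) → 0
  π[h,x](ρ[x/u](ρ[h/e](σ[u='r'](T)))) → 0
  (S ∪ π[h,x](ρ[x/u](ρ[h/e](σ[u='r'](T))))) → 4
  U → 6
  ρ[h/f](U) → 6
  ρ[x/y](ρ[h/f](U)) → 6
  π[h,x](ρ[x/y](ρ[h/f](U))) → 6
  ((S ∪ π[h,x](ρ[x/u](ρ[h/e](σ[u='r'](T))))) ∪ π[h,x](ρ[x/y](ρ[h/f](U)))) → 10

== RESULT ==
h | x
3 | t
3 | t
4 | s
5 | r
5 | t
8 | r
8 | r
8 | s
8 | t
9 | r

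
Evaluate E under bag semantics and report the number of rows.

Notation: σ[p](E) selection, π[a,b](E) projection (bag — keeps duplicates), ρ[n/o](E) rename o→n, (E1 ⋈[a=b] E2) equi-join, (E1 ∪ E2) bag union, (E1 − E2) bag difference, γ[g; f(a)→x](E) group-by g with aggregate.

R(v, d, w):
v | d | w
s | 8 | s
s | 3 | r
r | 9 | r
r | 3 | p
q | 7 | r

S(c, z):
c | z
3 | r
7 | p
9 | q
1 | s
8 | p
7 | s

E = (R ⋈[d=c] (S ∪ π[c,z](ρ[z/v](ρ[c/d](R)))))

Subexpression sizes:
  R → 5
  S → 6
  R → 5
  ρ[c/d](R) → 5
  ρ[z/v](ρ[c/d](R)) → 5
  π[c,z](ρ[z/v](ρ[c/d](R))) → 5
  (S ∪ π[c,z](ρ[z/v](ρ[c/d](R)))) → 11
  (R ⋈[d=c] (S ∪ π[c,z](ρ[z/v](ρ[c/d](R))))) → 13

|E| = 13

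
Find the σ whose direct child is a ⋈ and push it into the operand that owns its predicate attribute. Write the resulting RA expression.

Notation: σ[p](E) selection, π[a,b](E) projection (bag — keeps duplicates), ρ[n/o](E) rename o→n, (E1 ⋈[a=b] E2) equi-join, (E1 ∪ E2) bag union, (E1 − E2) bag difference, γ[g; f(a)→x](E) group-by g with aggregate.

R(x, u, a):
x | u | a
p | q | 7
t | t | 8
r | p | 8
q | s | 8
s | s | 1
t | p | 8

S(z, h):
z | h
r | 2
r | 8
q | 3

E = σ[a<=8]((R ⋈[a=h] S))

σ filters on a, owned by the left side.
E' = (σ[a<=8](R) ⋈[a=h] S)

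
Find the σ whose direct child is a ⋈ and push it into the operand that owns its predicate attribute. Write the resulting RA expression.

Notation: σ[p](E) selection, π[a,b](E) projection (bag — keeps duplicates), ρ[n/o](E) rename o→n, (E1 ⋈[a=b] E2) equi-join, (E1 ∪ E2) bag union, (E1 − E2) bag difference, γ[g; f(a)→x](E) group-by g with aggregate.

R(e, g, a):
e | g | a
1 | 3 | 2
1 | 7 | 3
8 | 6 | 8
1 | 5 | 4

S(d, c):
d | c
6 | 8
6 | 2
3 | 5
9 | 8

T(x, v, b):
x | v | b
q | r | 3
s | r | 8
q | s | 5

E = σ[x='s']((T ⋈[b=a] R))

σ filters on x, owned by the left side.
E' = (σ[x='s'](T) ⋈[b=a] R)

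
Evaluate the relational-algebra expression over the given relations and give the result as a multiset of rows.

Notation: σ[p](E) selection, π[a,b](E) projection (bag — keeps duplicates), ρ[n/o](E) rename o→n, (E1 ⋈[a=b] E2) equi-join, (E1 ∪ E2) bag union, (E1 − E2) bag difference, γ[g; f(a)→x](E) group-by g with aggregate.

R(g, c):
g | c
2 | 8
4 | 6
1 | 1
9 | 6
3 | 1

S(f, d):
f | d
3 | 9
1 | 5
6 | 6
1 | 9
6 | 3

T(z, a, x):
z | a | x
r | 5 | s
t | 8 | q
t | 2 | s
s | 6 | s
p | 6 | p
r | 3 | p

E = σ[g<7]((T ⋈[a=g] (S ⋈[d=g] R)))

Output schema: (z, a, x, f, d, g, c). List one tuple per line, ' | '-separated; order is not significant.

Stepwise |·|:
  T → 6
  S → 5
  R → 5
  (S ⋈[d=g] R) → 3
  (T ⋈[a=g] (S ⋈[d=g] R)) → 1
  σ[g<7]((T ⋈[a=g] (S ⋈[d=g] R))) → 1

== RESULT ==
z | a | x | f | d | g | c
r | 3 | p | 6 | 3 | 3 | 1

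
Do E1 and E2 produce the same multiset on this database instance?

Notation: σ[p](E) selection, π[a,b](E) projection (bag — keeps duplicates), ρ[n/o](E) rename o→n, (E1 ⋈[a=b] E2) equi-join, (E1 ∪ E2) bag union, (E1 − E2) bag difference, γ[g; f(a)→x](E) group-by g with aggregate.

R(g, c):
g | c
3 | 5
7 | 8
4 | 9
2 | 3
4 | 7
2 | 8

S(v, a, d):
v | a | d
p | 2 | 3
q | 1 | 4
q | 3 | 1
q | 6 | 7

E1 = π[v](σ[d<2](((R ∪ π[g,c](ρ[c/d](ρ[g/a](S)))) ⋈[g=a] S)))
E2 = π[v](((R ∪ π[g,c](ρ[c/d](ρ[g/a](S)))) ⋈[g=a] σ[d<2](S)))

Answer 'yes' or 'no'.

E1 stepwise |·|:
  R → 6
  S → 4
  ρ[g/a](S) → 4
  ρ[c/d](ρ[g/a](S)) → 4
  π[g,c](ρ[c/d](ρ[g/a](S))) → 4
  (R ∪ π[g,c](ρ[c/d](ρ[g/a](S)))) → 10
  S → 4
  ((R ∪ π[g,c](ρ[c/d](ρ[g/a](S)))) ⋈[g=a] S) → 7
  σ[d<2](((R ∪ π[g,c](ρ[c/d](ρ[g/a](S)))) ⋈[g=a] S)) → 2
  π[v](σ[d<2](((R ∪ π[g,c](ρ[c/d](ρ[g/a](S)))) ⋈[g=a] S))) → 2
E2 stepwise |·|:
  R → 6
  S → 4
  ρ[g/a](S) → 4
  ρ[c/d](ρ[g/a](S)) → 4
  π[g,c](ρ[c/d](ρ[g/a](S))) → 4
  (R ∪ π[g,c](ρ[c/d](ρ[g/a](S)))) → 10
  S → 4
  σ[d<2](S) → 1
  ((R ∪ π[g,c](ρ[c/d](ρ[g/a](S)))) ⋈[g=a] σ[d<2](S)) → 2
  π[v](((R ∪ π[g,c](ρ[c/d](ρ[g/a](S)))) ⋈[g=a] σ[d<2](S))) → 2

E1 and E2 produce the same multiset:
v
q
q

yes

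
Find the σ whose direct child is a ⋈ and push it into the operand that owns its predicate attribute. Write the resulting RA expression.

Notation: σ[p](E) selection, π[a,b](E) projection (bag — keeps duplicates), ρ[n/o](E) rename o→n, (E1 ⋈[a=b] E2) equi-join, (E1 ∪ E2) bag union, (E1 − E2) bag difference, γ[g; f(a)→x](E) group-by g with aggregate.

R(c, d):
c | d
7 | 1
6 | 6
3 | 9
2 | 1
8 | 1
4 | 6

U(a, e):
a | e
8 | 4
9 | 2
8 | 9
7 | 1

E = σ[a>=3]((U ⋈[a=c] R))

σ filters on a, owned by the left side.
E' = (σ[a>=3](U) ⋈[a=c] R)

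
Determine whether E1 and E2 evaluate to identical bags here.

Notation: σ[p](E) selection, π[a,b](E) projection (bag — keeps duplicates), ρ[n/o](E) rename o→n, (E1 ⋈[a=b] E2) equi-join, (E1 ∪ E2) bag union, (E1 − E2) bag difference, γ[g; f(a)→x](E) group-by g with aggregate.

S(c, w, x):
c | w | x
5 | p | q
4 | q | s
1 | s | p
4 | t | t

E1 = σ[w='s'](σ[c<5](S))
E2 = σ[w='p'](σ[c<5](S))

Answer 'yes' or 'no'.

E1 row counts bottom-up:
  S → 4
  σ[c<5](S) → 3
  σ[w='s'](σ[c<5](S)) → 1
E2 row counts bottom-up:
  S → 4
  σ[c<5](S) → 3
  σ[w='p'](σ[c<5](S)) → 0

E1 result:
c | w | x
1 | s | p
E2 result:
c | w | x
(0 rows)
Witness: (1, 's', 'p') appears 1× in E1 but 0× in E2.

no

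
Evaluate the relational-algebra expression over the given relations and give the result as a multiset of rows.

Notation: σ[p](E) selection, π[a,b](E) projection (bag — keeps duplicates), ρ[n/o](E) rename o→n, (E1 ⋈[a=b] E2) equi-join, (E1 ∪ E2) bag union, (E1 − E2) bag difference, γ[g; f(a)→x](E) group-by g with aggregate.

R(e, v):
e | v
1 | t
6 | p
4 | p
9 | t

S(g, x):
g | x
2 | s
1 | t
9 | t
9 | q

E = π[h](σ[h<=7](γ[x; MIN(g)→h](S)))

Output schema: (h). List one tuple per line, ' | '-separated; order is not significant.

Per-node cardinality:
  S → 4
  γ[x; MIN(g)→h](S) → 3
  σ[h<=7](γ[x; MIN(g)→h](S)) → 2
  π[h](σ[h<=7](γ[x; MIN(g)→h](S))) → 2

== RESULT ==
h
1
2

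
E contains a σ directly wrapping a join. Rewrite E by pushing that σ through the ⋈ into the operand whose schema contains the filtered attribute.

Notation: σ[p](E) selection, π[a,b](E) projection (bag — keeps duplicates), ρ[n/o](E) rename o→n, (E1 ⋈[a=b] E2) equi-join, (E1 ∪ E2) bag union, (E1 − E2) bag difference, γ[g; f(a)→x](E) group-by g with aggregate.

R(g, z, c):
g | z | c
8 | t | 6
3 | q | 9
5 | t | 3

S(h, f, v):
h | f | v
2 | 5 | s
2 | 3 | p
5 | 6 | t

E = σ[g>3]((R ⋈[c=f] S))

σ filters on g, owned by the left side.
E' = (σ[g>3](R) ⋈[c=f] S)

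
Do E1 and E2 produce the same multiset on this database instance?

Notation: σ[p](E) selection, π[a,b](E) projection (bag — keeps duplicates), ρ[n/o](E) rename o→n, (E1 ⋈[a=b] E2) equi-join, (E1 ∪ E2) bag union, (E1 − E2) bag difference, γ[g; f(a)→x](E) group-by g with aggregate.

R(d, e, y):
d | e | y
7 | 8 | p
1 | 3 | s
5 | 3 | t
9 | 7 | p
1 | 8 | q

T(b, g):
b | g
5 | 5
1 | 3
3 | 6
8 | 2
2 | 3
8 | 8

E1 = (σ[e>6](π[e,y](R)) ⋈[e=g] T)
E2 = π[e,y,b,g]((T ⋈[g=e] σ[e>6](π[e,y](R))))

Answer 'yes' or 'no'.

E1 row counts bottom-up:
  R → 5
  π[e,y](R) → 5
  σ[e>6](π[e,y](R)) → 3
  T → 6
  (σ[e>6](π[e,y](R)) ⋈[e=g] T) → 2
E2 row counts bottom-up:
  T → 6
  R → 5
  π[e,y](R) → 5
  σ[e>6](π[e,y](R)) → 3
  (T ⋈[g=e] σ[e>6](π[e,y](R))) → 2
  π[e,y,b,g]((T ⋈[g=e] σ[e>6](π[e,y](R)))) → 2

E1 and E2 produce the same multiset:
e | y | b | g
8 | p | 8 | 8
8 | q | 8 | 8

yes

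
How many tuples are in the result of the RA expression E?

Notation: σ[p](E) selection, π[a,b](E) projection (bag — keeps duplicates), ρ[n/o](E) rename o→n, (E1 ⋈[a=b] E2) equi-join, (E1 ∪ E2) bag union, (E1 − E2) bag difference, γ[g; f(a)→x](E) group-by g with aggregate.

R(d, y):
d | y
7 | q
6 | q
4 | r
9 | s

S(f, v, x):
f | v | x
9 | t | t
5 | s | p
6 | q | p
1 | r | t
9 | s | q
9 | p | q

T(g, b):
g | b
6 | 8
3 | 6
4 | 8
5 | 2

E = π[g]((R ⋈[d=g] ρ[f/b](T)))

Subexpression sizes:
  R → 4
  T → 4
  ρ[f/b](T) → 4
  (R ⋈[d=g] ρ[f/b](T)) → 2
  π[g]((R ⋈[d=g] ρ[f/b](T))) → 2

|E| = 2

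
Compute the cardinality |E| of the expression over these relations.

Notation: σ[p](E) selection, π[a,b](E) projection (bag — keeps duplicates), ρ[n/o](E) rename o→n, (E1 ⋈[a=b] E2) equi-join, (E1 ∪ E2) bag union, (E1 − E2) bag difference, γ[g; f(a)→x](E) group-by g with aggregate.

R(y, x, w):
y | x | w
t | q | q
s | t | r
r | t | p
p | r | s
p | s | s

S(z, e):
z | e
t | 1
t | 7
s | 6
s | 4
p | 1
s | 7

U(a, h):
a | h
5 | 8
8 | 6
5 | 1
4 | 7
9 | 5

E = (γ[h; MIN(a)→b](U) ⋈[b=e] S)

Stepwise |·|:
  U → 5
  γ[h; MIN(a)→b](U) → 5
  S → 6
  (γ[h; MIN(a)→b](U) ⋈[b=e] S) → 1

|E| = 1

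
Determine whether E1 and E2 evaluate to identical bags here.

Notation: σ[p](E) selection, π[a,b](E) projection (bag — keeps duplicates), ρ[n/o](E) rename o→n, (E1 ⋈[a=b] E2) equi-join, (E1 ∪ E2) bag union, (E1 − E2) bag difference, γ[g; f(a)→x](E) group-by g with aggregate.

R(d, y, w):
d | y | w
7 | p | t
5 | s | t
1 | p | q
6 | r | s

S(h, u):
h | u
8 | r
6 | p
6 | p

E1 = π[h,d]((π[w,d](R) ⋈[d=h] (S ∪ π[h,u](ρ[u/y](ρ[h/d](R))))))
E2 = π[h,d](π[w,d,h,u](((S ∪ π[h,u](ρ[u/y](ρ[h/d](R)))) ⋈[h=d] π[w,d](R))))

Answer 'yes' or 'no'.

E1 row counts bottom-up:
  R → 4
  π[w,d](R) → 4
  S → 3
  R → 4
  ρ[h/d](R) → 4
  ρ[u/y](ρ[h/d](R)) → 4
  π[h,u](ρ[u/y](ρ[h/d](R))) → 4
  (S ∪ π[h,u](ρ[u/y](ρ[h/d](R)))) → 7
  (π[w,d](R) ⋈[d=h] (S ∪ π[h,u](ρ[u/y](ρ[h/d](R))))) → 6
  π[h,d]((π[w,d](R) ⋈[d=h] (S ∪ π[h,u](ρ[u/y](ρ[h/d](R)))))) → 6
E2 row counts bottom-up:
  S → 3
  R → 4
  ρ[h/d](R) → 4
  ρ[u/y](ρ[h/d](R)) → 4
  π[h,u](ρ[u/y](ρ[h/d](R))) → 4
  (S ∪ π[h,u](ρ[u/y](ρ[h/d](R)))) → 7
  R → 4
  π[w,d](R) → 4
  ((S ∪ π[h,u](ρ[u/y](ρ[h/d](R)))) ⋈[h=d] π[w,d](R)) → 6
  π[w,d,h,u](((S ∪ π[h,u](ρ[u/y](ρ[h/d](R)))) ⋈[h=d] π[w,d](R))) → 6
  π[h,d](π[w,d,h,u](((S ∪ π[h,u](ρ[u/y](ρ[h/d](R)))) ⋈[h=d] π[w,d](R)))) → 6

E1 and E2 produce the same multiset:
h | d
1 | 1
5 | 5
6 | 6
6 | 6
6 | 6
7 | 7

yes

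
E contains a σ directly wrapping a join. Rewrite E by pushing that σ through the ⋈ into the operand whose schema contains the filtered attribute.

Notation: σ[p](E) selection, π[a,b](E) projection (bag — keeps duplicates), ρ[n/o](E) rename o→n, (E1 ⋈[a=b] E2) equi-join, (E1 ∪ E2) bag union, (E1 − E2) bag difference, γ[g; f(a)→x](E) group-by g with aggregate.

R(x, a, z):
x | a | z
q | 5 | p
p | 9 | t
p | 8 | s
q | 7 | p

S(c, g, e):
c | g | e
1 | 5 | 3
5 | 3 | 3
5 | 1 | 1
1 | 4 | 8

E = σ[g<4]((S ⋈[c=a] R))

σ filters on g, owned by the left side.
E' = (σ[g<4](S) ⋈[c=a] R)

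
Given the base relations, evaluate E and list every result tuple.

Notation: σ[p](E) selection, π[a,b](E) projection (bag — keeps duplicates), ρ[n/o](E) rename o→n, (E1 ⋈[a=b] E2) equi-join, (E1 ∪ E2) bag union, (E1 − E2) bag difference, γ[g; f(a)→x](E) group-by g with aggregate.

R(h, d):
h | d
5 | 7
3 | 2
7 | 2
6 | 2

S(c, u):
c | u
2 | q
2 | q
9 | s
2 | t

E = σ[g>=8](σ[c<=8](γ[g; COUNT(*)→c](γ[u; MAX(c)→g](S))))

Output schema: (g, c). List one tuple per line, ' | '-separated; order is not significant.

Stepwise |·|:
  S → 4
  γ[u; MAX(c)→g](S) → 3
  γ[g; COUNT(*)→c](γ[u; MAX(c)→g](S)) → 2
  σ[c<=8](γ[g; COUNT(*)→c](γ[u; MAX(c)→g](S))) → 2
  σ[g>=8](σ[c<=8](γ[g; COUNT(*)→c](γ[u; MAX(c)→g](S)))) → 1

== RESULT ==
g | c
9 | 1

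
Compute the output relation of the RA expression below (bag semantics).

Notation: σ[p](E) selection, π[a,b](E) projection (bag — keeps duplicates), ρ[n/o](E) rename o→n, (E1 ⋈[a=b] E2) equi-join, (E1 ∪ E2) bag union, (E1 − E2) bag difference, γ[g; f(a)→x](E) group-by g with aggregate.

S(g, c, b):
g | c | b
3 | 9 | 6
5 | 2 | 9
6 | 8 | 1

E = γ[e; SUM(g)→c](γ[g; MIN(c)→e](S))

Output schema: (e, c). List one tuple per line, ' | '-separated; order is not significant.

Row counts bottom-up:
  S → 3
  γ[g; MIN(c)→e](S) → 3
  γ[e; SUM(g)→c](γ[g; MIN(c)→e](S)) → 3

== RESULT ==
e | c
2 | 5
8 | 6
9 | 3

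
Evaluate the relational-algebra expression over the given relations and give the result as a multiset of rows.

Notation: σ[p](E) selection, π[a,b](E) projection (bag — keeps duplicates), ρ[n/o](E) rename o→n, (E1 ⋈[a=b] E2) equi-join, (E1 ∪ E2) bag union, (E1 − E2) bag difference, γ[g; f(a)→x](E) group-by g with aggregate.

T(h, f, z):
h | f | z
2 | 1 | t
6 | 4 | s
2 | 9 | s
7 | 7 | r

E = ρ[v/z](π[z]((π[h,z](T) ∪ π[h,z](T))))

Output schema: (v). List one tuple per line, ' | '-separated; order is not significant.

Row counts bottom-up:
  T → 4
  π[h,z](T) → 4
  T → 4
  π[h,z](T) → 4
  (π[h,z](T) ∪ π[h,z](T)) → 8
  π[z]((π[h,z](T) ∪ π[h,z](T))) → 8
  ρ[v/z](π[z]((π[h,z](T) ∪ π[h,z](T)))) → 8

== RESULT ==
v
r
r
s
s
s
s
t
t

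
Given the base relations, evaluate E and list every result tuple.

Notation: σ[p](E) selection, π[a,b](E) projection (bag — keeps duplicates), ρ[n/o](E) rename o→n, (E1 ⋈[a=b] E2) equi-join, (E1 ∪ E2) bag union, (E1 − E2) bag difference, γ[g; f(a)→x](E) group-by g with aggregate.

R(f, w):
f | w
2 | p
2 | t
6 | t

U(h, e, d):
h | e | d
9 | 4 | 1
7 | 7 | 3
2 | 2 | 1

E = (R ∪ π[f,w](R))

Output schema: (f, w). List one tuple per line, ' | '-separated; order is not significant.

Subexpression sizes:
  R → 3
  R → 3
  π[f,w](R) → 3
  (R ∪ π[f,w](R)) → 6

== RESULT ==
f | w
2 | p
2 | p
2 | t
2 | t
6 | t
6 | t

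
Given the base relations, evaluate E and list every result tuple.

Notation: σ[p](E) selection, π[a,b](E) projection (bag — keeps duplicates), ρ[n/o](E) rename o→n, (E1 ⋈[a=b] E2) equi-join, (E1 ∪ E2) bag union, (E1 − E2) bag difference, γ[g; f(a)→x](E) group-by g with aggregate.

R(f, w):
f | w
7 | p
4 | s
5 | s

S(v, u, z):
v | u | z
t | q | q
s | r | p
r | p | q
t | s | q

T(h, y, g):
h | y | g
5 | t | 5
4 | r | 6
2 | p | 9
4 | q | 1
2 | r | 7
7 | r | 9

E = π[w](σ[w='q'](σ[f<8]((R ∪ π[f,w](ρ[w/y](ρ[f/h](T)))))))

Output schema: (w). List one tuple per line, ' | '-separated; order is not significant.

Per-node cardinality:
  R → 3
  T → 6
  ρ[f/h](T) → 6
  ρ[w/y](ρ[f/h](T)) → 6
  π[f,w](ρ[w/y](ρ[f/h](T))) → 6
  (R ∪ π[f,w](ρ[w/y](ρ[f/h](T)))) → 9
  σ[f<8]((R ∪ π[f,w](ρ[w/y](ρ[f/h](T))))) → 9
  σ[w='q'](σ[f<8]((R ∪ π[f,w](ρ[w/y](ρ[f/h](T)))))) → 1
  π[w](σ[w='q'](σ[f<8]((R ∪ π[f,w](ρ[w/y](ρ[f/h](T))))))) → 1

== RESULT ==
w
q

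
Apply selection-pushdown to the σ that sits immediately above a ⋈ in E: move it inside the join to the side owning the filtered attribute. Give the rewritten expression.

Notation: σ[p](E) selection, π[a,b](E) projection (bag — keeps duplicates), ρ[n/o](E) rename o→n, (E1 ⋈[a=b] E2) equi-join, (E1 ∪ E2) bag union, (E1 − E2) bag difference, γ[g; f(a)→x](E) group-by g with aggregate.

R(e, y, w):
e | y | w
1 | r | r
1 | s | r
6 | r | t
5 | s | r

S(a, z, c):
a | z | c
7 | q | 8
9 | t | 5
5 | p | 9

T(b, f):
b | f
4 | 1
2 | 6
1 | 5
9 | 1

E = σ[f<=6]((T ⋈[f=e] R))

σ filters on f, owned by the left side.
E' = (σ[f<=6](T) ⋈[f=e] R)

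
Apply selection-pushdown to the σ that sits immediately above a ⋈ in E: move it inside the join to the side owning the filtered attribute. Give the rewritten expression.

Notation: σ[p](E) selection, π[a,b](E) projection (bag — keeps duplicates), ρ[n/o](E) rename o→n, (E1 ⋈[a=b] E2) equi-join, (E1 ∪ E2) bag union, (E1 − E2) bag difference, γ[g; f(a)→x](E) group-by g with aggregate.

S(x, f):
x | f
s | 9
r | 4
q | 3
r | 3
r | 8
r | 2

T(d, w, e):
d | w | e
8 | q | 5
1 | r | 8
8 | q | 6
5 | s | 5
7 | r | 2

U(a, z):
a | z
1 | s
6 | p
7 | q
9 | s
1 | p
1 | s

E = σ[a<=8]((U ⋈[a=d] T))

σ filters on a, owned by the left side.
E' = (σ[a<=8](U) ⋈[a=d] T)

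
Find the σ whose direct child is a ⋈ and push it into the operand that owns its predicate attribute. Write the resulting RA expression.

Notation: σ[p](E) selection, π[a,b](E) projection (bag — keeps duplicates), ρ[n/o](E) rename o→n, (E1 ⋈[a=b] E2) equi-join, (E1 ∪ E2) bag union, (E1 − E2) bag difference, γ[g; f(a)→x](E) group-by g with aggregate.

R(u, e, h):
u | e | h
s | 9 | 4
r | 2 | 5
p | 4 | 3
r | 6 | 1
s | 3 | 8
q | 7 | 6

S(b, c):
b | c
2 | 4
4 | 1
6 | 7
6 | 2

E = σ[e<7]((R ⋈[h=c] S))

σ filters on e, owned by the left side.
E' = (σ[e<7](R) ⋈[h=c] S)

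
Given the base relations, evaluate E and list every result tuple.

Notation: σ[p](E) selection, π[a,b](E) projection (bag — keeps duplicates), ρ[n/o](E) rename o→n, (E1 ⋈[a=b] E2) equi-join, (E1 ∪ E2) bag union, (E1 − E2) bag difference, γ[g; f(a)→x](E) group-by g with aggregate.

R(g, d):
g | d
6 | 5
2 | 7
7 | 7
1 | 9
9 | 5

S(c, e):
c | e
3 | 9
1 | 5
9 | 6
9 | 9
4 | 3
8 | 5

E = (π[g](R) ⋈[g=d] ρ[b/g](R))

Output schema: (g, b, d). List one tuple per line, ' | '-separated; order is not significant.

Subexpression sizes:
  R → 5
  π[g](R) → 5
  R → 5
  ρ[b/g](R) → 5
  (π[g](R) ⋈[g=d] ρ[b/g](R)) → 3

== RESULT ==
g | b | d
7 | 2 | 7
7 | 7 | 7
9 | 1 | 9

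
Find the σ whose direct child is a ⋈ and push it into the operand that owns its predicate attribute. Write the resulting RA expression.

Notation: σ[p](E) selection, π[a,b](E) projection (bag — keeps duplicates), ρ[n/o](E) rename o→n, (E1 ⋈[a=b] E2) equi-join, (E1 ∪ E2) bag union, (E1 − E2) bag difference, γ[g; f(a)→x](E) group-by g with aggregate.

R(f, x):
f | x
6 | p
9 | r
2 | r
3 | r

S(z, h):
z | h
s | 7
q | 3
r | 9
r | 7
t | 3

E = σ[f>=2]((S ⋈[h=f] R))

σ filters on f, owned by the right side.
E' = (S ⋈[h=f] σ[f>=2](R))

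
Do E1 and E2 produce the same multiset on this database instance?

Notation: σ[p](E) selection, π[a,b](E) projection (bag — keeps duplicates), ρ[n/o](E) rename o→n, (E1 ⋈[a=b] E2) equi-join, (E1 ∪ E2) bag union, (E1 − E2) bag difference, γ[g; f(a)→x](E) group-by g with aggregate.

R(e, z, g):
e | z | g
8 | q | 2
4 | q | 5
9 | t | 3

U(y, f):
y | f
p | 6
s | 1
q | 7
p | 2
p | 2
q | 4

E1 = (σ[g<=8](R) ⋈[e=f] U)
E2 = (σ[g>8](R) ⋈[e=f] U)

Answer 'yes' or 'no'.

E1 per-node cardinality:
  R → 3
  σ[g<=8](R) → 3
  U → 6
  (σ[g<=8](R) ⋈[e=f] U) → 1
E2 per-node cardinality:
  R → 3
  σ[g>8](R) → 0
  U → 6
  (σ[g>8](R) ⋈[e=f] U) → 0

E1 result:
e | z | g | y | f
4 | q | 5 | q | 4
E2 result:
e | z | g | y | f
(0 rows)
Witness: (4, 'q', 5, 'q', 4) appears 1× in E1 but 0× in E2.

no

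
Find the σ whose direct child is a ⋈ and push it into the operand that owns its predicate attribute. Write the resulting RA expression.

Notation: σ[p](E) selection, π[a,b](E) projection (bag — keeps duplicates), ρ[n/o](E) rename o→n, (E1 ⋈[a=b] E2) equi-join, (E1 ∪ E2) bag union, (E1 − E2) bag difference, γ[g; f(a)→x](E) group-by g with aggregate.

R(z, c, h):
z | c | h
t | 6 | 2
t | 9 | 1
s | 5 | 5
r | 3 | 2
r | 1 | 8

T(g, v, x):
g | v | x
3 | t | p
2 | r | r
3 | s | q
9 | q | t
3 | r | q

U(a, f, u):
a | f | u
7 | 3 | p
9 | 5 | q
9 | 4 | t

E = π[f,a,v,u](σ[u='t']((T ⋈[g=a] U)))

σ filters on u, owned by the right side.
E' = π[f,a,v,u]((T ⋈[g=a] σ[u='t'](U)))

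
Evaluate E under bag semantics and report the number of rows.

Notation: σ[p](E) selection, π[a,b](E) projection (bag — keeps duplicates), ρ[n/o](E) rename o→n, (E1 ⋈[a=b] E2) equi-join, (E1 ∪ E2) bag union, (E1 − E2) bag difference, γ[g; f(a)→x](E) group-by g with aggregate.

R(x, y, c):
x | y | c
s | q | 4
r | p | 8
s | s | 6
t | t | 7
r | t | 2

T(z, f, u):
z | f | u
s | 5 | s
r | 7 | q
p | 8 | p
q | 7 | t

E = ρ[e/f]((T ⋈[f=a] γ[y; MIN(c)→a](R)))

Subexpression sizes:
  T → 4
  R → 5
  γ[y; MIN(c)→a](R) → 4
  (T ⋈[f=a] γ[y; MIN(c)→a](R)) → 1
  ρ[e/f]((T ⋈[f=a] γ[y; MIN(c)→a](R))) → 1

|E| = 1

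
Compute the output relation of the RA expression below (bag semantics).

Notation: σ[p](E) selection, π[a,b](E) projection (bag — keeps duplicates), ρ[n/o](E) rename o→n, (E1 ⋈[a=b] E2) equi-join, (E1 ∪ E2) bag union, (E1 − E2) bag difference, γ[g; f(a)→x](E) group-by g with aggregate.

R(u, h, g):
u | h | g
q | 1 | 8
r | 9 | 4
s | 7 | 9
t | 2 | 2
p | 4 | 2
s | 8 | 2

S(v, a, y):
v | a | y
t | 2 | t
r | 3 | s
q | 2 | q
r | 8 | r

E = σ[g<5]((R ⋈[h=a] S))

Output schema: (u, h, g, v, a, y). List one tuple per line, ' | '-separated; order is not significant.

Per-node cardinality:
  R → 6
  S → 4
  (R ⋈[h=a] S) → 3
  σ[g<5]((R ⋈[h=a] S)) → 3

== RESULT ==
u | h | g | v | a | y
s | 8 | 2 | r | 8 | r
t | 2 | 2 | q | 2 | q
t | 2 | 2 | t | 2 | t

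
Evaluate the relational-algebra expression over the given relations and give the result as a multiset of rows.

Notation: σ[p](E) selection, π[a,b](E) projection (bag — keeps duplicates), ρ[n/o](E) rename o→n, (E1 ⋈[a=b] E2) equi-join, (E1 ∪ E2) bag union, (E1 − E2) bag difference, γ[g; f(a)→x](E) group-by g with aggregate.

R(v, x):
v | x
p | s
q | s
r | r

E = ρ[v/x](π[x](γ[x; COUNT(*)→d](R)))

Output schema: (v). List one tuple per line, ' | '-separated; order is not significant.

Stepwise |·|:
  R → 3
  γ[x; COUNT(*)→d](R) → 2
  π[x](γ[x; COUNT(*)→d](R)) → 2
  ρ[v/x](π[x](γ[x; COUNT(*)→d](R))) → 2

== RESULT ==
v
r
s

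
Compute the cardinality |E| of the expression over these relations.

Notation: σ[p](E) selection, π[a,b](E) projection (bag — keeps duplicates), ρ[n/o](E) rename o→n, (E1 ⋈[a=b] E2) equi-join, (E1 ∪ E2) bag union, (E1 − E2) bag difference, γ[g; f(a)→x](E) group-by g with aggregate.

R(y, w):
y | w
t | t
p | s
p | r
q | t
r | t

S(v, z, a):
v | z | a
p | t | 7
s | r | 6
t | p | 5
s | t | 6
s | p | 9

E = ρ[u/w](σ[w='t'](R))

Per-node cardinality:
  R → 5
  σ[w='t'](R) → 3
  ρ[u/w](σ[w='t'](R)) → 3

|E| = 3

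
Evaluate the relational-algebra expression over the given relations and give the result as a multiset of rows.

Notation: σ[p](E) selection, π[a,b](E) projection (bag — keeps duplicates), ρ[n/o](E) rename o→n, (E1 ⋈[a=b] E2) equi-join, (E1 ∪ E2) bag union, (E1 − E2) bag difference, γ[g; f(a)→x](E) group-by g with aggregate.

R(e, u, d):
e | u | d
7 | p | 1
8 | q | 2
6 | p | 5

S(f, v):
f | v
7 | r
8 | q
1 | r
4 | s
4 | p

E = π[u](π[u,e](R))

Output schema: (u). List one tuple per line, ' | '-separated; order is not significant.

Row counts bottom-up:
  R → 3
  π[u,e](R) → 3
  π[u](π[u,e](R)) → 3

== RESULT ==
u
p
p
q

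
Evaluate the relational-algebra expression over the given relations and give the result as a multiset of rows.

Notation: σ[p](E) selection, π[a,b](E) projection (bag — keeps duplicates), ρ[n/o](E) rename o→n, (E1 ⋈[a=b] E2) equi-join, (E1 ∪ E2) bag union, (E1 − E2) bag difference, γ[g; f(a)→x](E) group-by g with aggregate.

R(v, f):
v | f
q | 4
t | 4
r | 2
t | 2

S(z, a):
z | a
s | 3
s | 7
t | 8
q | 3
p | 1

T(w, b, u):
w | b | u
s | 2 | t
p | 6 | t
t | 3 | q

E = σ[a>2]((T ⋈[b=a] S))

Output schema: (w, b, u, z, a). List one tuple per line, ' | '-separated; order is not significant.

Per-node cardinality:
  T → 3
  S → 5
  (T ⋈[b=a] S) → 2
  σ[a>2]((T ⋈[b=a] S)) → 2

== RESULT ==
w | b | u | z | a
t | 3 | q | q | 3
t | 3 | q | s | 3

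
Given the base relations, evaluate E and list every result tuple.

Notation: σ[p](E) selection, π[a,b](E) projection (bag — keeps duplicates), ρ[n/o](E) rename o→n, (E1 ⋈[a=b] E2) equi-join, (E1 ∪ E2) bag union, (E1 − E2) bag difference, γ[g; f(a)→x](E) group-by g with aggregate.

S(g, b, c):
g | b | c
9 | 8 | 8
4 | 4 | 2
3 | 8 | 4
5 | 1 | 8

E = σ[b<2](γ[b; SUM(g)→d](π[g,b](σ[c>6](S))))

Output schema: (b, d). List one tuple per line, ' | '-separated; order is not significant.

Per-node cardinality:
  S → 4
  σ[c>6](S) → 2
  π[g,b](σ[c>6](S)) → 2
  γ[b; SUM(g)→d](π[g,b](σ[c>6](S))) → 2
  σ[b<2](γ[b; SUM(g)→d](π[g,b](σ[c>6](S)))) → 1

== RESULT ==
b | d
1 | 5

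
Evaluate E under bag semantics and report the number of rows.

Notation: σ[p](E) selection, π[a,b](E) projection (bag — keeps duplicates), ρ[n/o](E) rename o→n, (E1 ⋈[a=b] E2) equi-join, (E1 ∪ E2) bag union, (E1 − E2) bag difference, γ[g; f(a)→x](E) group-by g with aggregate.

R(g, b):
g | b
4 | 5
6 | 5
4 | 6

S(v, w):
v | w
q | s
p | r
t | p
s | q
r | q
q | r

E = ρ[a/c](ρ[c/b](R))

Per-node cardinality:
  R → 3
  ρ[c/b](R) → 3
  ρ[a/c](ρ[c/b](R)) → 3

|E| = 3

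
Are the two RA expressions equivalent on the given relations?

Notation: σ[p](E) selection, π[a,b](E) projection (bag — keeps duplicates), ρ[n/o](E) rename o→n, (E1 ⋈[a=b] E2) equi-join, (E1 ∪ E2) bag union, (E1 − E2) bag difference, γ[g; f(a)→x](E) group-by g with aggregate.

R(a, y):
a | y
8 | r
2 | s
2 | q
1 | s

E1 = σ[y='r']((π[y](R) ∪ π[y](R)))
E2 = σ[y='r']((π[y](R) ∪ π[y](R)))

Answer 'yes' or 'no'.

E1 stepwise |·|:
  R → 4
  π[y](R) → 4
  R → 4
  π[y](R) → 4
  (π[y](R) ∪ π[y](R)) → 8
  σ[y='r']((π[y](R) ∪ π[y](R))) → 2
E2 stepwise |·|:
  R → 4
  π[y](R) → 4
  R → 4
  π[y](R) → 4
  (π[y](R) ∪ π[y](R)) → 8
  σ[y='r']((π[y](R) ∪ π[y](R))) → 2

E1 and E2 produce the same multiset:
y
r
r

yes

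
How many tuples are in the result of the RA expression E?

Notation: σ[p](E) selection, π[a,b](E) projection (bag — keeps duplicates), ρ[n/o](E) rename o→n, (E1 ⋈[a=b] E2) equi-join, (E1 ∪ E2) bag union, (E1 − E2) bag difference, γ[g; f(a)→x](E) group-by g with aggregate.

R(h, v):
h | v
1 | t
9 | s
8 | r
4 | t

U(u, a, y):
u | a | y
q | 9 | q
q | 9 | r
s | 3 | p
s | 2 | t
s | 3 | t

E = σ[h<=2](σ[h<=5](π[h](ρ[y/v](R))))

Row counts bottom-up:
  R → 4
  ρ[y/v](R) → 4
  π[h](ρ[y/v](R)) → 4
  σ[h<=5](π[h](ρ[y/v](R))) → 2
  σ[h<=2](σ[h<=5](π[h](ρ[y/v](R)))) → 1

|E| = 1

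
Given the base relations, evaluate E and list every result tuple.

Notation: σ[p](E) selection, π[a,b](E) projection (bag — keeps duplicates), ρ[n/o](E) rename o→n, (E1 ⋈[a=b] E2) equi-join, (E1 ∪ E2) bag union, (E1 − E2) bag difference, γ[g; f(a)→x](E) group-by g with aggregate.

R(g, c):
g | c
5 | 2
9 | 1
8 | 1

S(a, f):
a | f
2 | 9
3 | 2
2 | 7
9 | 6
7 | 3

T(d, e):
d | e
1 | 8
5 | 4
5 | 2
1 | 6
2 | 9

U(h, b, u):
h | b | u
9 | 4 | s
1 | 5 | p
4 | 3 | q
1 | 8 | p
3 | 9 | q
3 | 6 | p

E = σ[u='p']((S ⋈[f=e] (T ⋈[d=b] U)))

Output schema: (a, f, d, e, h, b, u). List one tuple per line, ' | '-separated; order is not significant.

Subexpression sizes:
  S → 5
  T → 5
  U → 6
  (T ⋈[d=b] U) → 2
  (S ⋈[f=e] (T ⋈[d=b] U)) → 1
  σ[u='p']((S ⋈[f=e] (T ⋈[d=b] U))) → 1

== RESULT ==
a | f | d | e | h | b | u
3 | 2 | 5 | 2 | 1 | 5 | p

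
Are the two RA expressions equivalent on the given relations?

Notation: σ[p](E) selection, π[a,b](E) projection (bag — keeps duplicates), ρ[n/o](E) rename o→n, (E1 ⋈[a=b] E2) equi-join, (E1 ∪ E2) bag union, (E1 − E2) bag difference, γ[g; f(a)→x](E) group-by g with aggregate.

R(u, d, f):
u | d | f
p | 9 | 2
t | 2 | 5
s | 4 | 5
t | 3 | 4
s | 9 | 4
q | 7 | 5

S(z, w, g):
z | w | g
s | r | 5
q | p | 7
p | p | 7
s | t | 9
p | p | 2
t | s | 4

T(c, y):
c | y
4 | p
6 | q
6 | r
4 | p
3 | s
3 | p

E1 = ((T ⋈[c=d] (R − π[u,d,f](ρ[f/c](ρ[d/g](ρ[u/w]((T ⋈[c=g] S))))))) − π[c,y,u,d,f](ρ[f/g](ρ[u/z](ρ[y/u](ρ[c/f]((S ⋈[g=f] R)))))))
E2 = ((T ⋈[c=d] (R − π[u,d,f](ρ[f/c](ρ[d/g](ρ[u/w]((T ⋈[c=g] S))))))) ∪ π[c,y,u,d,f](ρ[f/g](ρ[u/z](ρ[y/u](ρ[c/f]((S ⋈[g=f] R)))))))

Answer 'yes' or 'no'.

E1 per-node cardinality:
  T → 6
  R → 6
  T → 6
  S → 6
  (T ⋈[c=g] S) → 2
  ρ[u/w]((T ⋈[c=g] S)) → 2
  ρ[d/g](ρ[u/w]((T ⋈[c=g] S))) → 2
  ρ[f/c](ρ[d/g](ρ[u/w]((T ⋈[c=g] S)))) → 2
  π[u,d,f](ρ[f/c](ρ[d/g](ρ[u/w]((T ⋈[c=g] S))))) → 2
  (R − π[u,d,f](ρ[f/c](ρ[d/g](ρ[u/w]((T ⋈[c=g] S)))))) → 6
  (T ⋈[c=d] (R − π[u,d,f](ρ[f/c](ρ[d/g](ρ[u/w]((T ⋈[c=g] S))))))) → 4
  S → 6
  R → 6
  (S ⋈[g=f] R) → 6
  ρ[c/f]((S ⋈[g=f] R)) → 6
  ρ[y/u](ρ[c/f]((S ⋈[g=f] R))) → 6
  ρ[u/z](ρ[y/u](ρ[c/f]((S ⋈[g=f] R)))) → 6
  ρ[f/g](ρ[u/z](ρ[y/u](ρ[c/f]((S ⋈[g=f] R))))) → 6
  π[c,y,u,d,f](ρ[f/g](ρ[u/z](ρ[y/u](ρ[c/f]((S ⋈[g=f] R)))))) → 6
  ((T ⋈[c=d] (R − π[u,d,f](ρ[f/c](ρ[d/g](ρ[u/w]((T ⋈[c=g] S))))))) − π[c,y,u,d,f](ρ[f/g](ρ[u/z](ρ[y/u](ρ[c/f]((S ⋈[g=f] R))))))) → 4
E2 per-node cardinality:
  T → 6
  R → 6
  T → 6
  S → 6
  (T ⋈[c=g] S) → 2
  ρ[u/w]((T ⋈[c=g] S)) → 2
  ρ[d/g](ρ[u/w]((T ⋈[c=g] S))) → 2
  ρ[f/c](ρ[d/g](ρ[u/w]((T ⋈[c=g] S)))) → 2
  π[u,d,f](ρ[f/c](ρ[d/g](ρ[u/w]((T ⋈[c=g] S))))) → 2
  (R − π[u,d,f](ρ[f/c](ρ[d/g](ρ[u/w]((T ⋈[c=g] S)))))) → 6
  (T ⋈[c=d] (R − π[u,d,f](ρ[f/c](ρ[d/g](ρ[u/w]((T ⋈[c=g] S))))))) → 4
  S → 6
  R → 6
  (S ⋈[g=f] R) → 6
  ρ[c/f]((S ⋈[g=f] R)) → 6
  ρ[y/u](ρ[c/f]((S ⋈[g=f] R))) → 6
  ρ[u/z](ρ[y/u](ρ[c/f]((S ⋈[g=f] R)))) → 6
  ρ[f/g](ρ[u/z](ρ[y/u](ρ[c/f]((S ⋈[g=f] R))))) → 6
  π[c,y,u,d,f](ρ[f/g](ρ[u/z](ρ[y/u](ρ[c/f]((S ⋈[g=f] R)))))) → 6
  ((T ⋈[c=d] (R − π[u,d,f](ρ[f/c](ρ[d/g](ρ[u/w]((T ⋈[c=g] S))))))) ∪ π[c,y,u,d,f](ρ[f/g](ρ[u/z](ρ[y/u](ρ[c/f]((S ⋈[g=f] R))))))) → 10

E1 result:
c | y | u | d | f
3 | p | t | 3 | 4
3 | s | t | 3 | 4
4 | p | s | 4 | 5
4 | p | s | 4 | 5
E2 result:
c | y | u | d | f
2 | p | p | 9 | 2
3 | p | t | 3 | 4
3 | s | t | 3 | 4
4 | p | s | 4 | 5
4 | p | s | 4 | 5
4 | s | t | 9 | 4
4 | t | t | 3 | 4
5 | q | s | 7 | 5
5 | s | s | 4 | 5
5 | t | s | 2 | 5
Witness: (5, 's', 's', 4, 5) appears 0× in E1 but 1× in E2.

no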